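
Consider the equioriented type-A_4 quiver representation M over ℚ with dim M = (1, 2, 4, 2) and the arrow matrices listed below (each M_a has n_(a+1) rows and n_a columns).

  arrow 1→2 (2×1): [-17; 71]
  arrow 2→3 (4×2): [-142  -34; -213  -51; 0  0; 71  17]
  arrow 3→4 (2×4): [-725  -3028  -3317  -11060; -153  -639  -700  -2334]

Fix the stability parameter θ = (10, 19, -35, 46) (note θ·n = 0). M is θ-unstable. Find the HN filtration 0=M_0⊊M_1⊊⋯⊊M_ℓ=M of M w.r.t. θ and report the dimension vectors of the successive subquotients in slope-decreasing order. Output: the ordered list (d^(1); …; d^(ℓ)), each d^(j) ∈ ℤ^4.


Via rank(M_{q-1}∘⋯∘M_p): M ≅ I[1,2], I[2,4], I[3,3]^2, I[3,4].
μ_θ-semistable layers: μ^(1)=46; μ^(2)=19; μ^(3)=10; μ^(4)=-8; μ^(5)=-35

((0, 0, 0, 2); (0, 1, 0, 0); (1, 0, 0, 0); (0, 1, 1, 0); (0, 0, 3, 0))


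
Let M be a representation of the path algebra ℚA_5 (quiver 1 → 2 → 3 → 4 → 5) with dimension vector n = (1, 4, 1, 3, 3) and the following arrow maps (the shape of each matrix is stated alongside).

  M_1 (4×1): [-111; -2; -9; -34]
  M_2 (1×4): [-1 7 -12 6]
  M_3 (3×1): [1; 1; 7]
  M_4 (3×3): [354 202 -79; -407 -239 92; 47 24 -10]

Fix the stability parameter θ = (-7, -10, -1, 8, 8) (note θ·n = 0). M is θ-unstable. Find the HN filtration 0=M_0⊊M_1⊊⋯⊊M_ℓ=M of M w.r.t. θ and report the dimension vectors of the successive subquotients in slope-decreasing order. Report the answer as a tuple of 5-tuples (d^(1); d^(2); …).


Interval decomposition of M: I[1,5], I[2,2]^3, I[4,5]^2.
HN type (ℓ=4): μ^(1)=8; μ^(2)=-1; μ^(3)=-17/2; μ^(4)=-10

((0, 0, 0, 3, 3); (0, 0, 1, 0, 0); (1, 1, 0, 0, 0); (0, 3, 0, 0, 0))


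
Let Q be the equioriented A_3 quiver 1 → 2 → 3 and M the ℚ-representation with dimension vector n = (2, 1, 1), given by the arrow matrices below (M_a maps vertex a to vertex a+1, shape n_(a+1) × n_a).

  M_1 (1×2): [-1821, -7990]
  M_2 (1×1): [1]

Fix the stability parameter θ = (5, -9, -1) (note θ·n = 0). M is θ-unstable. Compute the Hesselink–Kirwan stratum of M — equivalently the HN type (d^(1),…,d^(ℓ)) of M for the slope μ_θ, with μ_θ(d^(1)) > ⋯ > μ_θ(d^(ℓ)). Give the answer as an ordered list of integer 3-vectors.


Barcode: M ≅ I[1,1], I[1,3]. HN layers by μ_θ (3 steps, strictly decreasing):
  μ^(1)=5; μ^(2)=-1; μ^(3)=-2

((1, 0, 0); (0, 0, 1); (1, 1, 0))


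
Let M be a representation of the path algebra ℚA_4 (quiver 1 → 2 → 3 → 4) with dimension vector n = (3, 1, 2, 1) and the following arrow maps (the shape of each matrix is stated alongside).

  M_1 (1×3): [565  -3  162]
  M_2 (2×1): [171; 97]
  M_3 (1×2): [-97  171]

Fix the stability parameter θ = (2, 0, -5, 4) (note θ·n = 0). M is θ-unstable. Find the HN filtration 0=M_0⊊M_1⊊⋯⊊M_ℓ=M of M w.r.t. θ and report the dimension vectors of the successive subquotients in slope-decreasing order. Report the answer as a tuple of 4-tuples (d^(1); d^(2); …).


Via rank(M_{q-1}∘⋯∘M_p): M ≅ I[1,1]^2, I[1,3], I[3,4].
μ_θ-semistable layers: μ^(1)=4; μ^(2)=2; μ^(3)=-1; μ^(4)=-5

((0, 0, 0, 1); (2, 0, 0, 0); (1, 1, 1, 0); (0, 0, 1, 0))


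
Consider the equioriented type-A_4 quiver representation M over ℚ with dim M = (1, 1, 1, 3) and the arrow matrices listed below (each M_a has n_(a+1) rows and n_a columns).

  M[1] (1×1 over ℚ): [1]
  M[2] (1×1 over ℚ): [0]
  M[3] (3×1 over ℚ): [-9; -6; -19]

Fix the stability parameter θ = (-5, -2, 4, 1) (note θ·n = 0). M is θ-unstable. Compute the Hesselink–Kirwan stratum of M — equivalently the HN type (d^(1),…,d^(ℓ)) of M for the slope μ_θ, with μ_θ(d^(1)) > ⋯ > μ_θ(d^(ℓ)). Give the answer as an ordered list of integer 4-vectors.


Via rank(M_{q-1}∘⋯∘M_p): M ≅ I[1,2], I[3,4], I[4,4]^2.
μ_θ-semistable layers: μ^(1)=5/2; μ^(2)=1; μ^(3)=-2; μ^(4)=-5

((0, 0, 1, 1); (0, 0, 0, 2); (0, 1, 0, 0); (1, 0, 0, 0))


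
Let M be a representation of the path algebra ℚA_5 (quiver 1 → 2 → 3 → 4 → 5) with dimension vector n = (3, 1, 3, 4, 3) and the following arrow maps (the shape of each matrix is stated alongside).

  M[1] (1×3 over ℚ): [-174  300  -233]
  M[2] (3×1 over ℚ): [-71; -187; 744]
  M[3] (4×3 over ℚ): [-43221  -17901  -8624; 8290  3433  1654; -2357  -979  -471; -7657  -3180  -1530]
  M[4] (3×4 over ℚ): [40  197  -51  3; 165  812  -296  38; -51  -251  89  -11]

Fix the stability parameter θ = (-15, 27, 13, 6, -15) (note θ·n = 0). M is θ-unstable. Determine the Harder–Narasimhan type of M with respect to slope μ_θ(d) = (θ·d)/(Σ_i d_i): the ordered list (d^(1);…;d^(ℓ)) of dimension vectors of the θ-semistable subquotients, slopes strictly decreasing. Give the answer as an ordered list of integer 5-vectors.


Interval decomposition of M: I[1,1]^2, I[1,4], I[3,5]^2, I[4,4], I[5,5].
HN type (ℓ=4): μ^(1)=46/3; μ^(2)=6; μ^(3)=4/3; μ^(4)=-15

((0, 1, 1, 1, 0); (0, 0, 0, 1, 0); (0, 0, 2, 2, 2); (3, 0, 0, 0, 1))


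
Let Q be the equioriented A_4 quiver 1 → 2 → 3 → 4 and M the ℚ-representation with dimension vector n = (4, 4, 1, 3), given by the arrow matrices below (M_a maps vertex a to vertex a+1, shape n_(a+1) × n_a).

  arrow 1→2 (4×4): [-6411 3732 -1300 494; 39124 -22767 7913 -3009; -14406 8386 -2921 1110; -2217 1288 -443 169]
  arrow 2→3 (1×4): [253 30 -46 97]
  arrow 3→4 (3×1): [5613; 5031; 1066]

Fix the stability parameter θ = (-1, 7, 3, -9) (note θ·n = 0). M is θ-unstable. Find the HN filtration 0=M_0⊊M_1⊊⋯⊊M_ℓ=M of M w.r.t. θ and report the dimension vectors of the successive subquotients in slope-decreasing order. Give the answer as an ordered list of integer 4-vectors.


Barcode: M ≅ I[1,2]^3, I[1,4], I[4,4]^2. HN layers by μ_θ (4 steps, strictly decreasing):
  μ^(1)=7; μ^(2)=1/3; μ^(3)=-1; μ^(4)=-9

((0, 3, 0, 0); (0, 1, 1, 1); (4, 0, 0, 0); (0, 0, 0, 2))


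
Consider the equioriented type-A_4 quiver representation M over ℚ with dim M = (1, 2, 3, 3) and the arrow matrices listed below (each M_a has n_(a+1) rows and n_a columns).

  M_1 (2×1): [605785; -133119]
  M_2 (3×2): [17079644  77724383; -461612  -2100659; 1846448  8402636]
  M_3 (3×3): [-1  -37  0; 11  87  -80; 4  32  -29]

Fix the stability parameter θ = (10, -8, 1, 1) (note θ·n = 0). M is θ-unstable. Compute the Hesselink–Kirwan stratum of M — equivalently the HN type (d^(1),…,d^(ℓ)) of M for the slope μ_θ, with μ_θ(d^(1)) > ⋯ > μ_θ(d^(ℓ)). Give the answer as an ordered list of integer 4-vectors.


Via rank(M_{q-1}∘⋯∘M_p): M ≅ I[1,3], I[2,2], I[3,4]^2, I[4,4].
μ_θ-semistable layers: μ^(1)=1; μ^(2)=-8

((1, 1, 3, 3); (0, 1, 0, 0))


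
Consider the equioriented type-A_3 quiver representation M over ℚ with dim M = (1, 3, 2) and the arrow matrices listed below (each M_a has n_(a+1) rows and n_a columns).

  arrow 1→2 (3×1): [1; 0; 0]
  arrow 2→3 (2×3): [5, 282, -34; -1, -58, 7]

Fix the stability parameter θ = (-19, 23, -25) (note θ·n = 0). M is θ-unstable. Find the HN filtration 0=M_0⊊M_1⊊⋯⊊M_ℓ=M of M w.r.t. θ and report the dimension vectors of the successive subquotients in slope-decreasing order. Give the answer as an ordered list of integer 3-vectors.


Interval decomposition of M: I[1,3], I[2,2], I[2,3].
HN type (ℓ=3): μ^(1)=23; μ^(2)=-1; μ^(3)=-19

((0, 1, 0); (0, 2, 2); (1, 0, 0))


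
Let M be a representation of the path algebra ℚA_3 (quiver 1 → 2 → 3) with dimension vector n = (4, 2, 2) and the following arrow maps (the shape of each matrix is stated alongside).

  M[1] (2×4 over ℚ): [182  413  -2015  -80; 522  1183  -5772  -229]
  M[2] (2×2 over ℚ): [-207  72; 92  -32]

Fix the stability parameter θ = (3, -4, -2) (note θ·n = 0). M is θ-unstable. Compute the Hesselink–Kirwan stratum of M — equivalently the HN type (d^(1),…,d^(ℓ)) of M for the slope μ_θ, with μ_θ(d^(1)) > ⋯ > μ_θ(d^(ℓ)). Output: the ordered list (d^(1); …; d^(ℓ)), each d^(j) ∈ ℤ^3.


Barcode: M ≅ I[1,1]^2, I[1,2], I[1,3], I[3,3]. HN layers by μ_θ (4 steps, strictly decreasing):
  μ^(1)=3; μ^(2)=-1/2; μ^(3)=-1; μ^(4)=-2

((2, 0, 0); (1, 1, 0); (1, 1, 1); (0, 0, 1))


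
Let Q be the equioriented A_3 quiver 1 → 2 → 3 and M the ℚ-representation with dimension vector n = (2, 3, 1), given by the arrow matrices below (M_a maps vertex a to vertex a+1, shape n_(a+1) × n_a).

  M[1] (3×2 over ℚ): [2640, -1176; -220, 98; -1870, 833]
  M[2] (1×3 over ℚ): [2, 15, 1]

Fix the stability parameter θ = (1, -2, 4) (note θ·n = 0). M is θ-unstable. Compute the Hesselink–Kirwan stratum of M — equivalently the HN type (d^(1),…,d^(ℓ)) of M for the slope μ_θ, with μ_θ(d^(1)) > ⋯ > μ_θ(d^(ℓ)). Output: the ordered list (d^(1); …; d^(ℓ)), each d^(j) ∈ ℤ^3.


Barcode: M ≅ I[1,1], I[1,3], I[2,2]^2. HN layers by μ_θ (4 steps, strictly decreasing):
  μ^(1)=4; μ^(2)=1; μ^(3)=-1/2; μ^(4)=-2

((0, 0, 1); (1, 0, 0); (1, 1, 0); (0, 2, 0))


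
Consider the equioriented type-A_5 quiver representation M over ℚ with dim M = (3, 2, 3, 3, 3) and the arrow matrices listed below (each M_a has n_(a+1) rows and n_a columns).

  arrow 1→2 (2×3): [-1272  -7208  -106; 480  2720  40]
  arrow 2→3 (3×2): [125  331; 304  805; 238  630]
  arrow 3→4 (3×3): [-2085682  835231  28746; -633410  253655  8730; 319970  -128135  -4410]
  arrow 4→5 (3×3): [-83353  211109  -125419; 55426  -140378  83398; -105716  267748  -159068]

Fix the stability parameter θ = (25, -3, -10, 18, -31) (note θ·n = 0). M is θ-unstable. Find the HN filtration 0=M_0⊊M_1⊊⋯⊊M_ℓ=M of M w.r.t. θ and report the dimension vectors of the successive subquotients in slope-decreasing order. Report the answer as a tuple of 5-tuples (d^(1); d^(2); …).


Interval decomposition of M: I[1,1]^2, I[1,5], I[2,3], I[3,3], I[4,4]^2, I[5,5]^2.
HN type (ℓ=6): μ^(1)=25; μ^(2)=18; μ^(3)=-1/5; μ^(4)=-13/2; μ^(5)=-10; μ^(6)=-31

((2, 0, 0, 0, 0); (0, 0, 0, 2, 0); (1, 1, 1, 1, 1); (0, 1, 1, 0, 0); (0, 0, 1, 0, 0); (0, 0, 0, 0, 2))


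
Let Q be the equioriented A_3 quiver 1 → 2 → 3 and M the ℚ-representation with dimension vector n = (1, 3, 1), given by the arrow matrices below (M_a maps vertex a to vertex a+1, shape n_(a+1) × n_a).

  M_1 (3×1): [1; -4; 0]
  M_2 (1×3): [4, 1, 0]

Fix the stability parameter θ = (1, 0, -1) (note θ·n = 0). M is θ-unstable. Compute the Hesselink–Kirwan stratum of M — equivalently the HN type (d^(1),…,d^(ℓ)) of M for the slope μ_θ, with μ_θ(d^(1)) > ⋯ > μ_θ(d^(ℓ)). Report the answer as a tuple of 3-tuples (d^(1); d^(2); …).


Barcode: M ≅ I[1,2], I[2,2], I[2,3]. HN layers by μ_θ (3 steps, strictly decreasing):
  μ^(1)=1/2; μ^(2)=0; μ^(3)=-1/2

((1, 1, 0); (0, 1, 0); (0, 1, 1))


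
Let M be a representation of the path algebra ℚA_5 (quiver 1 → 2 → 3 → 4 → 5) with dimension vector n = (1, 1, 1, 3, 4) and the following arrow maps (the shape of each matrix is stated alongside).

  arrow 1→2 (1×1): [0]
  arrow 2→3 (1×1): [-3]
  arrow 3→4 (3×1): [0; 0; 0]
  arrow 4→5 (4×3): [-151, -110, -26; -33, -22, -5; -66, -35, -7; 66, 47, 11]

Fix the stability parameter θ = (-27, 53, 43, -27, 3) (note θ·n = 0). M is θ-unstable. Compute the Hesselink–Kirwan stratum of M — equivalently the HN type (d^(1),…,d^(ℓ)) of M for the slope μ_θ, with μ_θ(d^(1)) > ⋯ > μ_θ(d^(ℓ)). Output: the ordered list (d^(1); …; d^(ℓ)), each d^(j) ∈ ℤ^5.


Via rank(M_{q-1}∘⋯∘M_p): M ≅ I[1,1], I[2,3], I[4,5]^3, I[5,5].
μ_θ-semistable layers: μ^(1)=48; μ^(2)=3; μ^(3)=-27

((0, 1, 1, 0, 0); (0, 0, 0, 0, 4); (1, 0, 0, 3, 0))


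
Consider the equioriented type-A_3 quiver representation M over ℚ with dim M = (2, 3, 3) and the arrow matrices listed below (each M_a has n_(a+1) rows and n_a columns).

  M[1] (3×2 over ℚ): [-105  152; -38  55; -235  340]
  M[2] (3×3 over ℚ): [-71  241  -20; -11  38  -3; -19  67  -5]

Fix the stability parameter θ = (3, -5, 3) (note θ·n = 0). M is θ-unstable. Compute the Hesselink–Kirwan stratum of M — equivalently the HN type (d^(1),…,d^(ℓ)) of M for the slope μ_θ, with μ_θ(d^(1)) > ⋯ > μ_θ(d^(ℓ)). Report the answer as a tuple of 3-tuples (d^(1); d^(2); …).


Via rank(M_{q-1}∘⋯∘M_p): M ≅ I[1,3]^2, I[2,3].
μ_θ-semistable layers: μ^(1)=3; μ^(2)=-1; μ^(3)=-5

((0, 0, 3); (2, 2, 0); (0, 1, 0))


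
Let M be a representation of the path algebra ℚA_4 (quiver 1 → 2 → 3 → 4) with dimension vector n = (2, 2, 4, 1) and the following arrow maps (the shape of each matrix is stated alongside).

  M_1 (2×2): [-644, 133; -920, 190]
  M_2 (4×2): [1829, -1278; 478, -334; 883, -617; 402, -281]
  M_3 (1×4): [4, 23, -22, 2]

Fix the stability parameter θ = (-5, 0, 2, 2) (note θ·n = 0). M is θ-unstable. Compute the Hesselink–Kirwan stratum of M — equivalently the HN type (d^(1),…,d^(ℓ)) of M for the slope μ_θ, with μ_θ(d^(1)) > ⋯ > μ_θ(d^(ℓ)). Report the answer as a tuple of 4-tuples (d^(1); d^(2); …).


Barcode: M ≅ I[1,1], I[1,4], I[2,3], I[3,3]^2. HN layers by μ_θ (3 steps, strictly decreasing):
  μ^(1)=2; μ^(2)=0; μ^(3)=-5

((0, 0, 4, 1); (0, 2, 0, 0); (2, 0, 0, 0))


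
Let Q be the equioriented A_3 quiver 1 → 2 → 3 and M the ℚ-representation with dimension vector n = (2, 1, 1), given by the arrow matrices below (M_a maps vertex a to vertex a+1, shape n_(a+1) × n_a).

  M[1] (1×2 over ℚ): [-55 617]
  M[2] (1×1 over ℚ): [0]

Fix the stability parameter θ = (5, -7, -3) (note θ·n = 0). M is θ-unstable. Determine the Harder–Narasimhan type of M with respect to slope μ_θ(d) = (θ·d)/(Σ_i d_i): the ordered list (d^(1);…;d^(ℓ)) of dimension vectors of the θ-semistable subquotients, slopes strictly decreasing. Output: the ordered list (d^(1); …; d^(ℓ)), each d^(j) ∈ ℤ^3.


Barcode: M ≅ I[1,1], I[1,2], I[3,3]. HN layers by μ_θ (3 steps, strictly decreasing):
  μ^(1)=5; μ^(2)=-1; μ^(3)=-3

((1, 0, 0); (1, 1, 0); (0, 0, 1))


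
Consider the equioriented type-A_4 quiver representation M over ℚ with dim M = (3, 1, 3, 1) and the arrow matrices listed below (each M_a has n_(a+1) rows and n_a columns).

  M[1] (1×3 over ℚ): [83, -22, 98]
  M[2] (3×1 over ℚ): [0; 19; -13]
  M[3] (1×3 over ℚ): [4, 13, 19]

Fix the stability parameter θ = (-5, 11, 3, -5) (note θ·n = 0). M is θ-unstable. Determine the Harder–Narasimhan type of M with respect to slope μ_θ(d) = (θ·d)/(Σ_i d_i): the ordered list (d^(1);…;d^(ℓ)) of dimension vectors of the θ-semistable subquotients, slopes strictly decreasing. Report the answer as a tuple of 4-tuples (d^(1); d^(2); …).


Barcode: M ≅ I[1,1]^2, I[1,3], I[3,3], I[3,4]. HN layers by μ_θ (4 steps, strictly decreasing):
  μ^(1)=7; μ^(2)=3; μ^(3)=-1; μ^(4)=-5

((0, 1, 1, 0); (0, 0, 1, 0); (0, 0, 1, 1); (3, 0, 0, 0))


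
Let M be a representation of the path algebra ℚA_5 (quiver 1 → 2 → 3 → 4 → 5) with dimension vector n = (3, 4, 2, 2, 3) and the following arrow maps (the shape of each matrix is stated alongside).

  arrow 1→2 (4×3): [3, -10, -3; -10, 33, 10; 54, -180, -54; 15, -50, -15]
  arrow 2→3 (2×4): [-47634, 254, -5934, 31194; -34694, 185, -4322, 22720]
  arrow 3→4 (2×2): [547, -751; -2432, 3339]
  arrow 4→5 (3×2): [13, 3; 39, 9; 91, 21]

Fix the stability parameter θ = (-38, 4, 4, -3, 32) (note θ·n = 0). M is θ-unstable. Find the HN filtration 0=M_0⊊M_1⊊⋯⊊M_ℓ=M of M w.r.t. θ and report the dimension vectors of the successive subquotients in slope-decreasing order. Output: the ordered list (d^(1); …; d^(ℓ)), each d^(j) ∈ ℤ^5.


Interval decomposition of M: I[1,1], I[1,2], I[1,4], I[2,2], I[2,5], I[5,5]^2.
HN type (ℓ=4): μ^(1)=32; μ^(2)=4; μ^(3)=5/3; μ^(4)=-38

((0, 0, 0, 0, 3); (0, 2, 0, 0, 0); (0, 2, 2, 2, 0); (3, 0, 0, 0, 0))


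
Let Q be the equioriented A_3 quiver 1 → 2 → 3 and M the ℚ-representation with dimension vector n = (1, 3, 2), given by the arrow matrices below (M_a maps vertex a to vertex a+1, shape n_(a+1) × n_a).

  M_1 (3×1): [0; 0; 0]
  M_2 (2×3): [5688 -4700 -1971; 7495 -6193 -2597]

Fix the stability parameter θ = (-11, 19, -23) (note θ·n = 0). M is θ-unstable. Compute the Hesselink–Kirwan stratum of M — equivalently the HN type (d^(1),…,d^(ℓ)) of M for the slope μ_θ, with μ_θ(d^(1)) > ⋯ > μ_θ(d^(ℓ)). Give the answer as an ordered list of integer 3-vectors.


Barcode: M ≅ I[1,1], I[2,2], I[2,3]^2. HN layers by μ_θ (3 steps, strictly decreasing):
  μ^(1)=19; μ^(2)=-2; μ^(3)=-11

((0, 1, 0); (0, 2, 2); (1, 0, 0))


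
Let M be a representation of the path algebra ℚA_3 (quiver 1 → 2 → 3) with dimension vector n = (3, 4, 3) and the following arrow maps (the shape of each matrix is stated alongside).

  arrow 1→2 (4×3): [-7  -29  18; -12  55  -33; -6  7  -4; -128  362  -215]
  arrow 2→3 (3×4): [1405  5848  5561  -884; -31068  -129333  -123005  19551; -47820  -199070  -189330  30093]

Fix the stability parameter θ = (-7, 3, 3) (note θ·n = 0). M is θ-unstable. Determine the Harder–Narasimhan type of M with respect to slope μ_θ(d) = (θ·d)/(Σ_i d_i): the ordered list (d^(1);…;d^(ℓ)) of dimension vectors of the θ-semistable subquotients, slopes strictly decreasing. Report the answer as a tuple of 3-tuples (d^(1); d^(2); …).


Interval decomposition of M: I[1,2], I[1,3]^2, I[2,3].
HN type (ℓ=2): μ^(1)=3; μ^(2)=-7

((0, 4, 3); (3, 0, 0))


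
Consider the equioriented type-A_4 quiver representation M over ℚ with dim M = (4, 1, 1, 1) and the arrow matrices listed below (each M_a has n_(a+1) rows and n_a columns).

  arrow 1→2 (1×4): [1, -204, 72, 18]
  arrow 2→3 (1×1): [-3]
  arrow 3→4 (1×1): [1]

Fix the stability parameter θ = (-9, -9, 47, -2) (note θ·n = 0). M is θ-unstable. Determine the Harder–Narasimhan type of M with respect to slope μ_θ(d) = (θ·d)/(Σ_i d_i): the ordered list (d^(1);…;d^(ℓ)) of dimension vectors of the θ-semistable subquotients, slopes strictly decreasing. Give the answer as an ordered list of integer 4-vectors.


Barcode: M ≅ I[1,1]^3, I[1,4]. HN layers by μ_θ (2 steps, strictly decreasing):
  μ^(1)=45/2; μ^(2)=-9

((0, 0, 1, 1); (4, 1, 0, 0))


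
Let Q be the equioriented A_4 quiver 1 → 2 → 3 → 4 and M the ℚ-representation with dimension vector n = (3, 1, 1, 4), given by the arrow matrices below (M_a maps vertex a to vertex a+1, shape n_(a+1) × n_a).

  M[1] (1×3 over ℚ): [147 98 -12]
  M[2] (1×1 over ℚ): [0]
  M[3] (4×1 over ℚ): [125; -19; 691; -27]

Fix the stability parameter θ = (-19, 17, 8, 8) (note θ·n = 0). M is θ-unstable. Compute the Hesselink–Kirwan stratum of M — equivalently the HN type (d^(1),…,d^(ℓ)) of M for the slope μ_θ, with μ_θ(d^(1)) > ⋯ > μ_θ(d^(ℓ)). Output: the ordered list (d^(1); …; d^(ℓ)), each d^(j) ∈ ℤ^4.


Interval decomposition of M: I[1,1]^2, I[1,2], I[3,4], I[4,4]^3.
HN type (ℓ=3): μ^(1)=17; μ^(2)=8; μ^(3)=-19

((0, 1, 0, 0); (0, 0, 1, 4); (3, 0, 0, 0))


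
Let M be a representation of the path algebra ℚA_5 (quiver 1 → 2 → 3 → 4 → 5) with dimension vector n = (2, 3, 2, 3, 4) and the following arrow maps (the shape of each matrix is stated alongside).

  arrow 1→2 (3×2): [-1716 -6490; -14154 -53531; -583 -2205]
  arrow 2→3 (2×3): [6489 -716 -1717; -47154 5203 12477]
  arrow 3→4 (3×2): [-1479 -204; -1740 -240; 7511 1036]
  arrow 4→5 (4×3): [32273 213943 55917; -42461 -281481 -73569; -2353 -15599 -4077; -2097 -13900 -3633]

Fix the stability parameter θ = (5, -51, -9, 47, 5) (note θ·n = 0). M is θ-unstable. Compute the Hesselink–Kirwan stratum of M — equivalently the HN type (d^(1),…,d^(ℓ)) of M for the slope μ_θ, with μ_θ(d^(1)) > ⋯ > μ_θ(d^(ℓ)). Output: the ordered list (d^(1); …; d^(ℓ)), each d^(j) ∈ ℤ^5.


Via rank(M_{q-1}∘⋯∘M_p): M ≅ I[1,3], I[1,4], I[2,2], I[4,5]^2, I[5,5]^2.
μ_θ-semistable layers: μ^(1)=47; μ^(2)=26; μ^(3)=5; μ^(4)=-9; μ^(5)=-23; μ^(6)=-51

((0, 0, 0, 1, 0); (0, 0, 0, 2, 2); (0, 0, 0, 0, 2); (0, 0, 2, 0, 0); (2, 2, 0, 0, 0); (0, 1, 0, 0, 0))


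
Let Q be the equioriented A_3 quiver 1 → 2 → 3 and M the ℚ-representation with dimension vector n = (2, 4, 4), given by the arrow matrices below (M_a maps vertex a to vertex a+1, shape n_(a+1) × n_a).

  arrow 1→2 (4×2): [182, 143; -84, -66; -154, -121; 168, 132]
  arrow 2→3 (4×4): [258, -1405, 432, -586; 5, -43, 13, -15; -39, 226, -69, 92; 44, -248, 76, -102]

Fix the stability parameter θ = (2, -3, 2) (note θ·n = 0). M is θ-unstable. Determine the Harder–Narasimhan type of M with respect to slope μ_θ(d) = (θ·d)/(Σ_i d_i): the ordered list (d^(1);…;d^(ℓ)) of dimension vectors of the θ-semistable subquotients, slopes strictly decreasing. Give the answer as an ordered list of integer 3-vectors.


Interval decomposition of M: I[1,1], I[1,2], I[2,3]^3, I[3,3].
HN type (ℓ=3): μ^(1)=2; μ^(2)=-1/2; μ^(3)=-3

((1, 0, 4); (1, 1, 0); (0, 3, 0))


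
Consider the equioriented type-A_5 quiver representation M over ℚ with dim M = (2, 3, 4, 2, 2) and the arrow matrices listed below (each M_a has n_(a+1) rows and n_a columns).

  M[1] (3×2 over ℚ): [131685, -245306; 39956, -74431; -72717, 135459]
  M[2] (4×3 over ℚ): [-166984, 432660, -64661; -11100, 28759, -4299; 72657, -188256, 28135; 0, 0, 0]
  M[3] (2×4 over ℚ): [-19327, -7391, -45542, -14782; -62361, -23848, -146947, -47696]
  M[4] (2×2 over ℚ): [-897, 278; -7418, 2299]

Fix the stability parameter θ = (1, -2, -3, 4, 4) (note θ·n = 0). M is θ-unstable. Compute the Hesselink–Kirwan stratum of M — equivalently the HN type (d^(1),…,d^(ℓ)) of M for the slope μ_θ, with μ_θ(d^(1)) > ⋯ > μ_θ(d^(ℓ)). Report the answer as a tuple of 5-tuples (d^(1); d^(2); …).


Interval decomposition of M: I[1,5]^2, I[2,3], I[3,3].
HN type (ℓ=4): μ^(1)=4; μ^(2)=-4/3; μ^(3)=-5/2; μ^(4)=-3

((0, 0, 0, 2, 2); (2, 2, 2, 0, 0); (0, 1, 1, 0, 0); (0, 0, 1, 0, 0))


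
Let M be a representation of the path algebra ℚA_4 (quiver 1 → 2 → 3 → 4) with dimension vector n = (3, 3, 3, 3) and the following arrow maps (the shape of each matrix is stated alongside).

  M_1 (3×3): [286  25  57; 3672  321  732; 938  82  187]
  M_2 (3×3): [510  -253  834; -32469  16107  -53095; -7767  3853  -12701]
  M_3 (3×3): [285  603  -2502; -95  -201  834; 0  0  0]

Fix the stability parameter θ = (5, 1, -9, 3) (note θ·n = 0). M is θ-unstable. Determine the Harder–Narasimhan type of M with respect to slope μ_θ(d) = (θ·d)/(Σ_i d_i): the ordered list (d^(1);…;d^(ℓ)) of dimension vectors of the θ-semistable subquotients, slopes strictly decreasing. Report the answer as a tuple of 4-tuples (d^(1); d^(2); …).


Barcode: M ≅ I[1,1], I[1,3], I[1,4], I[2,2], I[3,3], I[4,4]^2. HN layers by μ_θ (5 steps, strictly decreasing):
  μ^(1)=5; μ^(2)=3; μ^(3)=1; μ^(4)=-1; μ^(5)=-9

((1, 0, 0, 0); (0, 0, 0, 3); (0, 1, 0, 0); (2, 2, 2, 0); (0, 0, 1, 0))


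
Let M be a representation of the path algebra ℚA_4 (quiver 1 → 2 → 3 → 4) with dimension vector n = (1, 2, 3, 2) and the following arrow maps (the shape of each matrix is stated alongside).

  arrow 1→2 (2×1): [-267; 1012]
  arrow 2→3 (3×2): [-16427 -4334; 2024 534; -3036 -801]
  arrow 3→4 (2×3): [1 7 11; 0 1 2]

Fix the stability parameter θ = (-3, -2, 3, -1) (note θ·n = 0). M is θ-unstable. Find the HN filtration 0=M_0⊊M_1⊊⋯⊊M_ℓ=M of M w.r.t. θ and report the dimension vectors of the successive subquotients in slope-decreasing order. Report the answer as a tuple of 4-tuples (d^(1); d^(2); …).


Via rank(M_{q-1}∘⋯∘M_p): M ≅ I[1,4], I[2,4], I[3,3].
μ_θ-semistable layers: μ^(1)=3; μ^(2)=1; μ^(3)=-2; μ^(4)=-3

((0, 0, 1, 0); (0, 0, 2, 2); (0, 2, 0, 0); (1, 0, 0, 0))


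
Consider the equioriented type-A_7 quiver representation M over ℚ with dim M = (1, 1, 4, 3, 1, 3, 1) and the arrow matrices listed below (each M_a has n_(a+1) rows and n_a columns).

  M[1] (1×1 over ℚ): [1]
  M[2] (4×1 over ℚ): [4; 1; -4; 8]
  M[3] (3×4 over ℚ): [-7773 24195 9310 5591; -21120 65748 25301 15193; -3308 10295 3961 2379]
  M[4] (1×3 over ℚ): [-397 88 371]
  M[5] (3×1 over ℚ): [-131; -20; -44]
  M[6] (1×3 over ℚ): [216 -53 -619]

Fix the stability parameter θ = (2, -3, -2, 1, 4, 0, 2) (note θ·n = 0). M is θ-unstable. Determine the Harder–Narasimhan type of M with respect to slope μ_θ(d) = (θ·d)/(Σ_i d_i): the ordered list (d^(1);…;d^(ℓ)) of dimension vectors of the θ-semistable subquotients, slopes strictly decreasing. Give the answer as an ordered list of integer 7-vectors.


Interval decomposition of M: I[1,6], I[3,3], I[3,4]^2, I[6,6], I[6,7].
HN type (ℓ=5): μ^(1)=2; μ^(2)=1; μ^(3)=0; μ^(4)=-1; μ^(5)=-2

((0, 0, 0, 0, 1, 1, 1); (0, 0, 0, 3, 0, 0, 0); (0, 0, 0, 0, 0, 2, 0); (1, 1, 1, 0, 0, 0, 0); (0, 0, 3, 0, 0, 0, 0))


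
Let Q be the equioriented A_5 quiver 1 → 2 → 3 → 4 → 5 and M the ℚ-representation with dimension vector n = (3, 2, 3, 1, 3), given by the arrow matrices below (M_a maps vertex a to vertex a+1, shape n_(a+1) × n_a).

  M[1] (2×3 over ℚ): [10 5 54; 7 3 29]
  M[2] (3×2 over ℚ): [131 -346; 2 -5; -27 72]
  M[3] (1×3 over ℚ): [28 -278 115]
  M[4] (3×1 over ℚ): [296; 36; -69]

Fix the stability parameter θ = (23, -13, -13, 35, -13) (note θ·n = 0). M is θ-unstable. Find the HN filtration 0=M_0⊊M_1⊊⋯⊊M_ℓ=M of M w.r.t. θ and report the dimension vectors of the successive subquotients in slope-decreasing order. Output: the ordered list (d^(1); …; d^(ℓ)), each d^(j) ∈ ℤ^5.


Interval decomposition of M: I[1,1], I[1,3], I[1,5], I[3,3], I[5,5]^2.
HN type (ℓ=4): μ^(1)=23; μ^(2)=11; μ^(3)=-1; μ^(4)=-13

((1, 0, 0, 0, 0); (0, 0, 0, 1, 1); (2, 2, 2, 0, 0); (0, 0, 1, 0, 2))


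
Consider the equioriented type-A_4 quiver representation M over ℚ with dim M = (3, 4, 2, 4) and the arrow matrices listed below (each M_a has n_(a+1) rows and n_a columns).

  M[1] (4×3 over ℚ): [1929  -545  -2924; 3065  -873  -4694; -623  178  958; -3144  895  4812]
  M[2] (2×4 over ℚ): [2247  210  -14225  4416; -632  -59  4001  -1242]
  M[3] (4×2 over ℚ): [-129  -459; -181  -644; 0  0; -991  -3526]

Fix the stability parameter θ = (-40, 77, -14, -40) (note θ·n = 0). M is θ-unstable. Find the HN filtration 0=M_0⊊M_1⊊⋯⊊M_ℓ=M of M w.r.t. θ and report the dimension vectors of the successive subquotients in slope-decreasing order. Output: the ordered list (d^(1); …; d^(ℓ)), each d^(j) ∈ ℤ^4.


Interval decomposition of M: I[1,2], I[1,4]^2, I[2,2], I[4,4]^2.
HN type (ℓ=3): μ^(1)=77; μ^(2)=23/3; μ^(3)=-40

((0, 2, 0, 0); (0, 2, 2, 2); (3, 0, 0, 2))


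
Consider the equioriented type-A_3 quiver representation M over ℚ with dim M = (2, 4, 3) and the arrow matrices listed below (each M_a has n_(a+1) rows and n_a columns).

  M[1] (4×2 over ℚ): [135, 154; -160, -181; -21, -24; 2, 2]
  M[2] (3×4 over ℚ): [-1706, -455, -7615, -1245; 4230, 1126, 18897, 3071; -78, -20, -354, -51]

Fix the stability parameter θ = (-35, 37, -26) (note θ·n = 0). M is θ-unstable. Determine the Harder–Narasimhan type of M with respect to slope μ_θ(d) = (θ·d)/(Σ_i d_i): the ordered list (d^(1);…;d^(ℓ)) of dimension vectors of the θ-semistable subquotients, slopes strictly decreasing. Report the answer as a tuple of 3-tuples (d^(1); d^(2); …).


Via rank(M_{q-1}∘⋯∘M_p): M ≅ I[1,3]^2, I[2,2], I[2,3].
μ_θ-semistable layers: μ^(1)=37; μ^(2)=11/2; μ^(3)=-35

((0, 1, 0); (0, 3, 3); (2, 0, 0))


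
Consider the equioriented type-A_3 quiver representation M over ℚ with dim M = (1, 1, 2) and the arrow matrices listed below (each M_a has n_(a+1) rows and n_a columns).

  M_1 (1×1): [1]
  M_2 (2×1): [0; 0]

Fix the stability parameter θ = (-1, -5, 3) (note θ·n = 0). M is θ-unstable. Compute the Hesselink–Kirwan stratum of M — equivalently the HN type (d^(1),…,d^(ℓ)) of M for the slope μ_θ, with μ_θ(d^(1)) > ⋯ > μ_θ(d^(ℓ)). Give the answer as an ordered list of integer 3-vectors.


Barcode: M ≅ I[1,2], I[3,3]^2. HN layers by μ_θ (2 steps, strictly decreasing):
  μ^(1)=3; μ^(2)=-3

((0, 0, 2); (1, 1, 0))


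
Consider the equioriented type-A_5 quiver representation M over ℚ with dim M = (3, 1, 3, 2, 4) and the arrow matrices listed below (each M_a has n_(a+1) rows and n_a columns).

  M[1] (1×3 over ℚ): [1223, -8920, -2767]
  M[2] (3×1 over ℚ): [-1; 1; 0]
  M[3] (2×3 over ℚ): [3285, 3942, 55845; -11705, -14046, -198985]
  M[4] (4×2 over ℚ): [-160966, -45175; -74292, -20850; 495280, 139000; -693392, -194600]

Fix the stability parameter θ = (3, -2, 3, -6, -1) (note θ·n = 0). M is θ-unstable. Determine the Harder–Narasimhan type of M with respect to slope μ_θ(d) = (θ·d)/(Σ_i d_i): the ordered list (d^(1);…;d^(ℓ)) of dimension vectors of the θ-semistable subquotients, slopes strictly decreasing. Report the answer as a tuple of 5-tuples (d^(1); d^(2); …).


Interval decomposition of M: I[1,1]^2, I[1,5], I[3,3]^2, I[4,4], I[5,5]^3.
HN type (ℓ=4): μ^(1)=3; μ^(2)=-3/5; μ^(3)=-1; μ^(4)=-6

((2, 0, 2, 0, 0); (1, 1, 1, 1, 1); (0, 0, 0, 0, 3); (0, 0, 0, 1, 0))


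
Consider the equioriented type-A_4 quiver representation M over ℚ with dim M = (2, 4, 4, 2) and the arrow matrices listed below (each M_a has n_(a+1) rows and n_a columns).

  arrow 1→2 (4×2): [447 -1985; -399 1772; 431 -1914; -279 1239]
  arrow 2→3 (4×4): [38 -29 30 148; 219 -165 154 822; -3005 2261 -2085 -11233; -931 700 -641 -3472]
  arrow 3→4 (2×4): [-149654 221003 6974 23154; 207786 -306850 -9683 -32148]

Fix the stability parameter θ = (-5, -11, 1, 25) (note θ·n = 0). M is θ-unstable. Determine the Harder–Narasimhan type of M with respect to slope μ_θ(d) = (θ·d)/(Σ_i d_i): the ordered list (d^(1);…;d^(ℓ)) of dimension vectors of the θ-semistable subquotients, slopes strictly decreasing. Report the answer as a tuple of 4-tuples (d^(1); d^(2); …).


Via rank(M_{q-1}∘⋯∘M_p): M ≅ I[1,3], I[1,4], I[2,3], I[2,4].
μ_θ-semistable layers: μ^(1)=25; μ^(2)=1; μ^(3)=-8; μ^(4)=-11

((0, 0, 0, 2); (0, 0, 4, 0); (2, 2, 0, 0); (0, 2, 0, 0))


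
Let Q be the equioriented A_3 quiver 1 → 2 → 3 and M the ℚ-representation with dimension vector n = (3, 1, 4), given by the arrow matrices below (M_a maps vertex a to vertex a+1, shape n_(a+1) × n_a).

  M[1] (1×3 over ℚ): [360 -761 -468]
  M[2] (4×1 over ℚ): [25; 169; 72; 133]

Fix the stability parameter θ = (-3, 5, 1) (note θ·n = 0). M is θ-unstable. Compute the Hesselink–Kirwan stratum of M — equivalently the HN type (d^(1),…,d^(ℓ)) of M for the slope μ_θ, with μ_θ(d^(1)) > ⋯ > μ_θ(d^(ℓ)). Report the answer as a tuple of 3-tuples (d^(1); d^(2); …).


Interval decomposition of M: I[1,1]^2, I[1,3], I[3,3]^3.
HN type (ℓ=3): μ^(1)=3; μ^(2)=1; μ^(3)=-3

((0, 1, 1); (0, 0, 3); (3, 0, 0))


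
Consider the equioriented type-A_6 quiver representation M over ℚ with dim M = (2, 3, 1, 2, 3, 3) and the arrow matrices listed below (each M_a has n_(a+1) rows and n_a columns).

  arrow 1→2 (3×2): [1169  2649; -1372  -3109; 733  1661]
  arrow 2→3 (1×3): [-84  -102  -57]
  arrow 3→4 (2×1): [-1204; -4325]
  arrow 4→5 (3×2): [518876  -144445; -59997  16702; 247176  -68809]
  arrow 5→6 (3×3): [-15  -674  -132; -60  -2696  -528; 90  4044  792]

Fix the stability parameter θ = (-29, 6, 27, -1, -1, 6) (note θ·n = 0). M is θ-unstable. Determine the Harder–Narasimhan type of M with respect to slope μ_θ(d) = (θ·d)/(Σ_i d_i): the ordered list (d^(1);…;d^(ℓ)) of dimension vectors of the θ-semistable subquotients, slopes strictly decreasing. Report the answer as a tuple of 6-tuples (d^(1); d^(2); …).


Via rank(M_{q-1}∘⋯∘M_p): M ≅ I[1,2], I[1,6], I[2,2], I[4,5], I[5,5], I[6,6]^2.
μ_θ-semistable layers: μ^(1)=31/4; μ^(2)=6; μ^(3)=-1; μ^(4)=-29

((0, 0, 1, 1, 1, 1); (0, 3, 0, 0, 0, 2); (0, 0, 0, 1, 2, 0); (2, 0, 0, 0, 0, 0))


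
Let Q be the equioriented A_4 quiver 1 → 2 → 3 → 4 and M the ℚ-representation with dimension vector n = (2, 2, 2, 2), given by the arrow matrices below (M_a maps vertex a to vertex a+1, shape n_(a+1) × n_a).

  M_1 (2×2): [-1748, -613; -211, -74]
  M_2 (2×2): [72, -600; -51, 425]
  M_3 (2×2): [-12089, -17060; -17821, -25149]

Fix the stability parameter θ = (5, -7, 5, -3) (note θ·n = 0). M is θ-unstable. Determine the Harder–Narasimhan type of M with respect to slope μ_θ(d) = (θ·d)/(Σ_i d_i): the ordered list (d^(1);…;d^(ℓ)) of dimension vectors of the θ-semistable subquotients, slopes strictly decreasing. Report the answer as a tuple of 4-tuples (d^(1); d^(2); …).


Barcode: M ≅ I[1,2], I[1,4], I[3,4]. HN layers by μ_θ (2 steps, strictly decreasing):
  μ^(1)=1; μ^(2)=-1

((0, 0, 2, 2); (2, 2, 0, 0))


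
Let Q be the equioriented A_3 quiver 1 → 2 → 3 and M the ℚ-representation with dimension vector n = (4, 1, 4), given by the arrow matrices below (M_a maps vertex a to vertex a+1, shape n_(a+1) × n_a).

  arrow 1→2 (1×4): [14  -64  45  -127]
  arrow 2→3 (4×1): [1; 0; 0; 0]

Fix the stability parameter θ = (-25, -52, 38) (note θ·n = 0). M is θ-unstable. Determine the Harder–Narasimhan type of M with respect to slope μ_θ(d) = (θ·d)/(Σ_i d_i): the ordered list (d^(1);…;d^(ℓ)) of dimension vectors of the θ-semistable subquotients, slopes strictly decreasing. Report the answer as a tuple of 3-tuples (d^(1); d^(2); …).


Barcode: M ≅ I[1,1]^3, I[1,3], I[3,3]^3. HN layers by μ_θ (3 steps, strictly decreasing):
  μ^(1)=38; μ^(2)=-25; μ^(3)=-77/2

((0, 0, 4); (3, 0, 0); (1, 1, 0))


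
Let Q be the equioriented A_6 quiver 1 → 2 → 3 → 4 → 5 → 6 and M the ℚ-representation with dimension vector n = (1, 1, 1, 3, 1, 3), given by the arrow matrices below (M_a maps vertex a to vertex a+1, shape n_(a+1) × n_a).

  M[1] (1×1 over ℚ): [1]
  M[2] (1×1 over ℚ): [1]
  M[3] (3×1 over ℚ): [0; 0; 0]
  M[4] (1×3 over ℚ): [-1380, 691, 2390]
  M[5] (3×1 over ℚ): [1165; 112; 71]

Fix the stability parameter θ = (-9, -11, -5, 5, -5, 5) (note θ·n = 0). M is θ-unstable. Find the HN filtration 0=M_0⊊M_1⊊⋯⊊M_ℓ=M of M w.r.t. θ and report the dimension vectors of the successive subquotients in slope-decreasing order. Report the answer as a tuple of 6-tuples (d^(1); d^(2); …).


Interval decomposition of M: I[1,3], I[4,4]^2, I[4,6], I[6,6]^2.
HN type (ℓ=4): μ^(1)=5; μ^(2)=0; μ^(3)=-5; μ^(4)=-10

((0, 0, 0, 2, 0, 3); (0, 0, 0, 1, 1, 0); (0, 0, 1, 0, 0, 0); (1, 1, 0, 0, 0, 0))


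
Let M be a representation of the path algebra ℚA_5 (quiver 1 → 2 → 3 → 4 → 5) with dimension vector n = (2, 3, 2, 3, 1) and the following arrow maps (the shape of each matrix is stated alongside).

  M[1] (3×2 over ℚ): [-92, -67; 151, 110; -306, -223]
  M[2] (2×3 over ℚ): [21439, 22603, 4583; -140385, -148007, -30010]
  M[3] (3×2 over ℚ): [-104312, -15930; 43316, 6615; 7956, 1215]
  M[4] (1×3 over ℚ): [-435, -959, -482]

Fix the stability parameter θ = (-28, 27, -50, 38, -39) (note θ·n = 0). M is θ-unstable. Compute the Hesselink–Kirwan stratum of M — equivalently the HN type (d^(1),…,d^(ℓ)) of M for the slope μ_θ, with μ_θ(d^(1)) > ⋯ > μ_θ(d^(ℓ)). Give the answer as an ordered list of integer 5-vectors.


Interval decomposition of M: I[1,3], I[1,5], I[2,2], I[4,4]^2.
HN type (ℓ=5): μ^(1)=38; μ^(2)=27; μ^(3)=-1/2; μ^(4)=-23/2; μ^(5)=-28

((0, 0, 0, 2, 0); (0, 1, 0, 0, 0); (0, 0, 0, 1, 1); (0, 2, 2, 0, 0); (2, 0, 0, 0, 0))


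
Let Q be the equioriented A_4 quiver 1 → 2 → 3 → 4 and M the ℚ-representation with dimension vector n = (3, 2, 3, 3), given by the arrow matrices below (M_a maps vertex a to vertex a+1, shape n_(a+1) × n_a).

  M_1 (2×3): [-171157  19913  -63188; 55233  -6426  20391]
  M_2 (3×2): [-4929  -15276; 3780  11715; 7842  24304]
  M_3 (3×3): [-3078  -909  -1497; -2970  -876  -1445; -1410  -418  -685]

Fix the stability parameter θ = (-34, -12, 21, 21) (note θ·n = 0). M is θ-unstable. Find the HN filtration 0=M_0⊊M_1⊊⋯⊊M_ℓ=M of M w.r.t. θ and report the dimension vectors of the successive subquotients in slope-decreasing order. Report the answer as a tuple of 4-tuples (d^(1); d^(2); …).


Via rank(M_{q-1}∘⋯∘M_p): M ≅ I[1,1], I[1,3], I[1,4], I[3,4], I[4,4].
μ_θ-semistable layers: μ^(1)=21; μ^(2)=-12; μ^(3)=-34

((0, 0, 3, 3); (0, 2, 0, 0); (3, 0, 0, 0))


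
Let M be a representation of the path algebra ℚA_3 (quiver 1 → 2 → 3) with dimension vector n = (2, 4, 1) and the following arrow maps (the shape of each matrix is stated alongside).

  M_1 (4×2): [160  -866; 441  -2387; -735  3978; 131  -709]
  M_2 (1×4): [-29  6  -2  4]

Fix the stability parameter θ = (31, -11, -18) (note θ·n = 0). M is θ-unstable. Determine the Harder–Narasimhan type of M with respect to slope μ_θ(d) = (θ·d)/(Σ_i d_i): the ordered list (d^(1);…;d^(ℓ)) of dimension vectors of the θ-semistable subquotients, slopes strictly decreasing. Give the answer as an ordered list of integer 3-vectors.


Via rank(M_{q-1}∘⋯∘M_p): M ≅ I[1,2]^2, I[2,2], I[2,3].
μ_θ-semistable layers: μ^(1)=10; μ^(2)=-11; μ^(3)=-29/2

((2, 2, 0); (0, 1, 0); (0, 1, 1))


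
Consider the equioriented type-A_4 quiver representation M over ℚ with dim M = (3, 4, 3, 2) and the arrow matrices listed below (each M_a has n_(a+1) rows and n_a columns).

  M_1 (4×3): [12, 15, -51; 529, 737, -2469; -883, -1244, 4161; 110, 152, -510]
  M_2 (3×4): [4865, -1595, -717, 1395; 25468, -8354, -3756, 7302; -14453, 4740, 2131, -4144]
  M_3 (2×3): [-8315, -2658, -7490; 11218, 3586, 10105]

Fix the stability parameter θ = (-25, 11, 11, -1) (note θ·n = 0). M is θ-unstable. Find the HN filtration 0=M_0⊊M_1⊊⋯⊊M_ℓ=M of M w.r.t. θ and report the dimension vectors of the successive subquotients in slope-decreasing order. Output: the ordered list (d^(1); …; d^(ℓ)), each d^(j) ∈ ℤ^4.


Interval decomposition of M: I[1,3], I[1,4]^2, I[2,2].
HN type (ℓ=3): μ^(1)=11; μ^(2)=7; μ^(3)=-25

((0, 2, 1, 0); (0, 2, 2, 2); (3, 0, 0, 0))


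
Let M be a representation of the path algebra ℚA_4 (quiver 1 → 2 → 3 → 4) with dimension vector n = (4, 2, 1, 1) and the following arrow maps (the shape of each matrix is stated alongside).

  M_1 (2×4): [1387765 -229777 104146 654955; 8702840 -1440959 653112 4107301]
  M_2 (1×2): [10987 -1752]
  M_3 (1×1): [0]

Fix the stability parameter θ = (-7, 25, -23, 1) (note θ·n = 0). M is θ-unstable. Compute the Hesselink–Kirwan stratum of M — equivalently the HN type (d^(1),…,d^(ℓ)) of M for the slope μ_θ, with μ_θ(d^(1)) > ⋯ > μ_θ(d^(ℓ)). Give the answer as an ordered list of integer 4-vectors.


Via rank(M_{q-1}∘⋯∘M_p): M ≅ I[1,1]^2, I[1,2], I[1,3], I[4,4].
μ_θ-semistable layers: μ^(1)=25; μ^(2)=1; μ^(3)=-7

((0, 1, 0, 0); (0, 1, 1, 1); (4, 0, 0, 0))


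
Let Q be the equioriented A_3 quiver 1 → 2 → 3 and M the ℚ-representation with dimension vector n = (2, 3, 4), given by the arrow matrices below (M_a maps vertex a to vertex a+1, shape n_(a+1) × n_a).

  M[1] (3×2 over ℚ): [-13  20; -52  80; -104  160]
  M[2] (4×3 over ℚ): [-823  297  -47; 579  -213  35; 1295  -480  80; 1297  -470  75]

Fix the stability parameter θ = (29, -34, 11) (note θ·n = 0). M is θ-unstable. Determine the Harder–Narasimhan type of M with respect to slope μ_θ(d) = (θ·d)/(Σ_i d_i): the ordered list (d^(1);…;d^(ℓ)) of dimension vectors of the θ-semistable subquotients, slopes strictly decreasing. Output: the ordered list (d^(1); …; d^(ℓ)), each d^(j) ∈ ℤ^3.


Via rank(M_{q-1}∘⋯∘M_p): M ≅ I[1,1], I[1,3], I[2,3]^2, I[3,3].
μ_θ-semistable layers: μ^(1)=29; μ^(2)=11; μ^(3)=-5/2; μ^(4)=-34

((1, 0, 0); (0, 0, 4); (1, 1, 0); (0, 2, 0))


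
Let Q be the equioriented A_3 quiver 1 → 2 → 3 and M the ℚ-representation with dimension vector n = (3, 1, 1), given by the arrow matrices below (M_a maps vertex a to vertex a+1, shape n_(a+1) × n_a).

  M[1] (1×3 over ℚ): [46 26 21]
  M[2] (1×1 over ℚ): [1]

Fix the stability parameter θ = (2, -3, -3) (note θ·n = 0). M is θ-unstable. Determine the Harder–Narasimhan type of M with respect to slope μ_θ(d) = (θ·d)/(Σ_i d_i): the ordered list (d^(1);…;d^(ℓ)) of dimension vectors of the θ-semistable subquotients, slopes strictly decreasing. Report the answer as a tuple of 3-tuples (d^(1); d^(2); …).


Via rank(M_{q-1}∘⋯∘M_p): M ≅ I[1,1]^2, I[1,3].
μ_θ-semistable layers: μ^(1)=2; μ^(2)=-4/3

((2, 0, 0); (1, 1, 1))
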